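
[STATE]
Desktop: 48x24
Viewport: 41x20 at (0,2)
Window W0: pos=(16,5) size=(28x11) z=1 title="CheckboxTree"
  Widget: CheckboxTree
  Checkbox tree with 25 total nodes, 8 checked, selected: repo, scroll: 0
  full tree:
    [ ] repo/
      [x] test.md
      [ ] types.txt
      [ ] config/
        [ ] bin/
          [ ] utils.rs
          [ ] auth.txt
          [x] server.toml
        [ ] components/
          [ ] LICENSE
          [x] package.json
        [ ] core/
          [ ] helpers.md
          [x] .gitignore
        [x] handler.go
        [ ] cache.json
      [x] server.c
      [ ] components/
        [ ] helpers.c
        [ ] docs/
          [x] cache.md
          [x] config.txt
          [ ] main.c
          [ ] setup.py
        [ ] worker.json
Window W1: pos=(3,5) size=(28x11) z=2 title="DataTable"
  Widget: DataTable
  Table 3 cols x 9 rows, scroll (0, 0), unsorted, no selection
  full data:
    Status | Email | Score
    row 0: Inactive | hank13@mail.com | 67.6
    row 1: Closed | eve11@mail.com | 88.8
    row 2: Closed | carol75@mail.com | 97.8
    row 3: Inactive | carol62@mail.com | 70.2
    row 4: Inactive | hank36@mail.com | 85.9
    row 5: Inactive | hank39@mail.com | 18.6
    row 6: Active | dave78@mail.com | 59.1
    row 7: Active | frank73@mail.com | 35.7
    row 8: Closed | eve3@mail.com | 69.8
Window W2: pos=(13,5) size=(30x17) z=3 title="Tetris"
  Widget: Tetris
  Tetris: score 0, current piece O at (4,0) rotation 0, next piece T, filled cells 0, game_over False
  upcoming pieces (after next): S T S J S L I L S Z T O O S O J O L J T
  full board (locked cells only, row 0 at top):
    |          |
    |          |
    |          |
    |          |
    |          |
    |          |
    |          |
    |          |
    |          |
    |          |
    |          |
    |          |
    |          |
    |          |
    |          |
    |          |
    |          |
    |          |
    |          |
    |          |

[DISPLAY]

                                         
                                         
                                         
   ┏━━━━━━━━━┏━━━━━━━━━━━━━━━━━━━━━━━━━━━
   ┃ DataTabl┃ Tetris                    
   ┠─────────┠───────────────────────────
   ┃Status  │┃          │Next:           
   ┃────────┼┃          │ ▒              
   ┃Inactive│┃          │▒▒▒             
   ┃Closed  │┃          │                
   ┃Closed  │┃          │                
   ┃Inactive│┃          │                
   ┃Inactive│┃          │Score:          
   ┗━━━━━━━━━┃          │0               
             ┃          │                
             ┃          │                
             ┃          │                
             ┃          │                
             ┃          │                
             ┗━━━━━━━━━━━━━━━━━━━━━━━━━━━


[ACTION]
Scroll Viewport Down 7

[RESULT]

                                         
   ┏━━━━━━━━━┏━━━━━━━━━━━━━━━━━━━━━━━━━━━
   ┃ DataTabl┃ Tetris                    
   ┠─────────┠───────────────────────────
   ┃Status  │┃          │Next:           
   ┃────────┼┃          │ ▒              
   ┃Inactive│┃          │▒▒▒             
   ┃Closed  │┃          │                
   ┃Closed  │┃          │                
   ┃Inactive│┃          │                
   ┃Inactive│┃          │Score:          
   ┗━━━━━━━━━┃          │0               
             ┃          │                
             ┃          │                
             ┃          │                
             ┃          │                
             ┃          │                
             ┗━━━━━━━━━━━━━━━━━━━━━━━━━━━
                                         
                                         


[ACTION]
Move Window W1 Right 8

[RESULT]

                                         
           ┏━┏━━━━━━━━━━━━━━━━━━━━━━━━━━━
           ┃ ┃ Tetris                    
           ┠─┠───────────────────────────
           ┃S┃          │Next:           
           ┃─┃          │ ▒              
           ┃I┃          │▒▒▒             
           ┃C┃          │                
           ┃C┃          │                
           ┃I┃          │                
           ┃I┃          │Score:          
           ┗━┃          │0               
             ┃          │                
             ┃          │                
             ┃          │                
             ┃          │                
             ┃          │                
             ┗━━━━━━━━━━━━━━━━━━━━━━━━━━━
                                         
                                         


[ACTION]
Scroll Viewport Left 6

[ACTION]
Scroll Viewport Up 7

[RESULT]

                                         
                                         
                                         
                                         
                                         
           ┏━┏━━━━━━━━━━━━━━━━━━━━━━━━━━━
           ┃ ┃ Tetris                    
           ┠─┠───────────────────────────
           ┃S┃          │Next:           
           ┃─┃          │ ▒              
           ┃I┃          │▒▒▒             
           ┃C┃          │                
           ┃C┃          │                
           ┃I┃          │                
           ┃I┃          │Score:          
           ┗━┃          │0               
             ┃          │                
             ┃          │                
             ┃          │                
             ┃          │                


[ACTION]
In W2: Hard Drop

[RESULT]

                                         
                                         
                                         
                                         
                                         
           ┏━┏━━━━━━━━━━━━━━━━━━━━━━━━━━━
           ┃ ┃ Tetris                    
           ┠─┠───────────────────────────
           ┃S┃          │Next:           
           ┃─┃          │ ░░             
           ┃I┃          │░░              
           ┃C┃          │                
           ┃C┃          │                
           ┃I┃          │                
           ┃I┃          │Score:          
           ┗━┃          │0               
             ┃          │                
             ┃          │                
             ┃          │                
             ┃    ▓▓    │                


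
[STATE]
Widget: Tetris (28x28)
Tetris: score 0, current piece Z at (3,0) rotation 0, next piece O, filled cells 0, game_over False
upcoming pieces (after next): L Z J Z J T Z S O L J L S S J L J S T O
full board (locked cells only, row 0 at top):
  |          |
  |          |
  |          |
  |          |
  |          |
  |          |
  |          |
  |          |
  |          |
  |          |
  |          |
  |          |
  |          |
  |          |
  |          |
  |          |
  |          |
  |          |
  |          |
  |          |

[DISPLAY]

   ▓▓     │Next:            
    ▓▓    │▓▓               
          │▓▓               
          │                 
          │                 
          │                 
          │Score:           
          │0                
          │                 
          │                 
          │                 
          │                 
          │                 
          │                 
          │                 
          │                 
          │                 
          │                 
          │                 
          │                 
          │                 
          │                 
          │                 
          │                 
          │                 
          │                 
          │                 
          │                 


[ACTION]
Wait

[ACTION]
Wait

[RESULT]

          │Next:            
          │▓▓               
   ▓▓     │▓▓               
    ▓▓    │                 
          │                 
          │                 
          │Score:           
          │0                
          │                 
          │                 
          │                 
          │                 
          │                 
          │                 
          │                 
          │                 
          │                 
          │                 
          │                 
          │                 
          │                 
          │                 
          │                 
          │                 
          │                 
          │                 
          │                 
          │                 


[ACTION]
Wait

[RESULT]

          │Next:            
          │▓▓               
          │▓▓               
   ▓▓     │                 
    ▓▓    │                 
          │                 
          │Score:           
          │0                
          │                 
          │                 
          │                 
          │                 
          │                 
          │                 
          │                 
          │                 
          │                 
          │                 
          │                 
          │                 
          │                 
          │                 
          │                 
          │                 
          │                 
          │                 
          │                 
          │                 


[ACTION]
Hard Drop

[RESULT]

    ▓▓    │Next:            
    ▓▓    │  ▒              
          │▒▒▒              
          │                 
          │                 
          │                 
          │Score:           
          │0                
          │                 
          │                 
          │                 
          │                 
          │                 
          │                 
          │                 
          │                 
          │                 
          │                 
   ▓▓     │                 
    ▓▓    │                 
          │                 
          │                 
          │                 
          │                 
          │                 
          │                 
          │                 
          │                 


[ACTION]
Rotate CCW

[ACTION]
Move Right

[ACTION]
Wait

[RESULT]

          │Next:            
     ▓▓   │  ▒              
     ▓▓   │▒▒▒              
          │                 
          │                 
          │                 
          │Score:           
          │0                
          │                 
          │                 
          │                 
          │                 
          │                 
          │                 
          │                 
          │                 
          │                 
          │                 
   ▓▓     │                 
    ▓▓    │                 
          │                 
          │                 
          │                 
          │                 
          │                 
          │                 
          │                 
          │                 


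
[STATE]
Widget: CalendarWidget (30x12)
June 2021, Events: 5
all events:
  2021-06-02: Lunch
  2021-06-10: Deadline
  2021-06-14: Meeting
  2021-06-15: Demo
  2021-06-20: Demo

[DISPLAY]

          June 2021           
Mo Tu We Th Fr Sa Su          
    1  2*  3  4  5  6         
 7  8  9 10* 11 12 13         
14* 15* 16 17 18 19 20*       
21 22 23 24 25 26 27          
28 29 30                      
                              
                              
                              
                              
                              


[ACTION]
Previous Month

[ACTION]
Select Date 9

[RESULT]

           May 2021           
Mo Tu We Th Fr Sa Su          
                1  2          
 3  4  5  6  7  8 [ 9]        
10 11 12 13 14 15 16          
17 18 19 20 21 22 23          
24 25 26 27 28 29 30          
31                            
                              
                              
                              
                              


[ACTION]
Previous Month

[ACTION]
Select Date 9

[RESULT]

          April 2021          
Mo Tu We Th Fr Sa Su          
          1  2  3  4          
 5  6  7  8 [ 9] 10 11        
12 13 14 15 16 17 18          
19 20 21 22 23 24 25          
26 27 28 29 30                
                              
                              
                              
                              
                              


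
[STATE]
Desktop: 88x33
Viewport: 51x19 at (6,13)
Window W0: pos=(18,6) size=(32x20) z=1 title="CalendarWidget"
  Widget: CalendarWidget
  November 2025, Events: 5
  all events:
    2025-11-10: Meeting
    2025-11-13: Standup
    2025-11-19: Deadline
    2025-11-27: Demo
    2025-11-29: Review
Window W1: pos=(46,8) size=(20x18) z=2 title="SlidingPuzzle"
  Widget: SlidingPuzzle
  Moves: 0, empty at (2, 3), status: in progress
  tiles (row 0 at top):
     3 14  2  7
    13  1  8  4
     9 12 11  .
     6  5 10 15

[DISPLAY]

            ┃10* 11 12 13* 14 15 16     ┃├────┼────
            ┃17 18 19* 20 21 22 23      ┃│ 13 │  1 
            ┃24 25 26 27* 28 29* 30     ┃├────┼────
            ┃                           ┃│  9 │ 12 
            ┃                           ┃├────┼────
            ┃                           ┃│  6 │  5 
            ┃                           ┃└────┴────
            ┃                           ┃Moves: 0  
            ┃                           ┃          
            ┃                           ┃          
            ┃                           ┃          
            ┃                           ┃          
            ┗━━━━━━━━━━━━━━━━━━━━━━━━━━━┗━━━━━━━━━━
                                                   
                                                   
                                                   
                                                   
                                                   
                                                   


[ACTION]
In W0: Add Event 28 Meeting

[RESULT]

            ┃10* 11 12 13* 14 15 16     ┃├────┼────
            ┃17 18 19* 20 21 22 23      ┃│ 13 │  1 
            ┃24 25 26 27* 28* 29* 30    ┃├────┼────
            ┃                           ┃│  9 │ 12 
            ┃                           ┃├────┼────
            ┃                           ┃│  6 │  5 
            ┃                           ┃└────┴────
            ┃                           ┃Moves: 0  
            ┃                           ┃          
            ┃                           ┃          
            ┃                           ┃          
            ┃                           ┃          
            ┗━━━━━━━━━━━━━━━━━━━━━━━━━━━┗━━━━━━━━━━
                                                   
                                                   
                                                   
                                                   
                                                   
                                                   


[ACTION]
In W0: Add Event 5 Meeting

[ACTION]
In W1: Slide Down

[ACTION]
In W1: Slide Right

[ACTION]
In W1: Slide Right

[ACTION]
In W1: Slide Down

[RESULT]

            ┃10* 11 12 13* 14 15 16     ┃├────┼────
            ┃17 18 19* 20 21 22 23      ┃│ 13 │ 14 
            ┃24 25 26 27* 28* 29* 30    ┃├────┼────
            ┃                           ┃│  9 │ 12 
            ┃                           ┃├────┼────
            ┃                           ┃│  6 │  5 
            ┃                           ┃└────┴────
            ┃                           ┃Moves: 4  
            ┃                           ┃          
            ┃                           ┃          
            ┃                           ┃          
            ┃                           ┃          
            ┗━━━━━━━━━━━━━━━━━━━━━━━━━━━┗━━━━━━━━━━
                                                   
                                                   
                                                   
                                                   
                                                   
                                                   


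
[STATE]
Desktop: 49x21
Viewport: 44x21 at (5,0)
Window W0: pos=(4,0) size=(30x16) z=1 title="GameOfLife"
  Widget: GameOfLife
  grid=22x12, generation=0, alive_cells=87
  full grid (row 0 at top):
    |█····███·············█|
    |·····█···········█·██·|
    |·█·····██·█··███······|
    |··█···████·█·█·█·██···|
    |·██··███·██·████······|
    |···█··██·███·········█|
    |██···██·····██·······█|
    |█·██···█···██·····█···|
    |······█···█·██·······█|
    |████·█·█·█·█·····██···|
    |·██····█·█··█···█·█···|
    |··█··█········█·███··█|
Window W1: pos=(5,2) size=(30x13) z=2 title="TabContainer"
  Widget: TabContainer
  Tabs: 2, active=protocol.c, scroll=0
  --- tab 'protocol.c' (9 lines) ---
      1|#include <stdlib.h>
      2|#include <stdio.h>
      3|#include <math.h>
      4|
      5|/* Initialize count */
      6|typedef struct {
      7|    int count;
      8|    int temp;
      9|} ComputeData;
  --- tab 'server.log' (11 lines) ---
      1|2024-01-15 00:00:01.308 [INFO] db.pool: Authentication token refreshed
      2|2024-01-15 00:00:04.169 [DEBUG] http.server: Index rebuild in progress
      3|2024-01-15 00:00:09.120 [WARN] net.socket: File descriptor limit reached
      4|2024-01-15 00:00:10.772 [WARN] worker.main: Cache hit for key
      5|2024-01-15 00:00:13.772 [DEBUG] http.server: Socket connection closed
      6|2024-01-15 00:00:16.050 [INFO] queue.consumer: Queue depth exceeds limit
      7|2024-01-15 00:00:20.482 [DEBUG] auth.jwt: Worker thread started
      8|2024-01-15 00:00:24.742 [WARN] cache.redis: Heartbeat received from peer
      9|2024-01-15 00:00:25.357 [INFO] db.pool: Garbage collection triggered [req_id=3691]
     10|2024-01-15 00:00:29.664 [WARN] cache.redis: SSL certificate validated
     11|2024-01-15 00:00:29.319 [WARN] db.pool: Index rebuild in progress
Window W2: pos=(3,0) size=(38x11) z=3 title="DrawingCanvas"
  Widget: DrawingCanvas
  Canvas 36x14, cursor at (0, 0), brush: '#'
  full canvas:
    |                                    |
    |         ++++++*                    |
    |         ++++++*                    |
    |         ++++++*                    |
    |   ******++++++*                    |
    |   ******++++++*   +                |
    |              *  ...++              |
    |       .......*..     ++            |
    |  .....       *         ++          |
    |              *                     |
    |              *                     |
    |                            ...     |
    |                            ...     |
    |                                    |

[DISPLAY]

━━━━━━━━━━━━━━━━━━━━━━━━━━━━━━━━━━━┓        
DrawingCanvas                      ┃        
───────────────────────────────────┨        
                                   ┃        
        ++++++*                    ┃        
        ++++++*                    ┃        
        ++++++*                    ┃        
  ******++++++*                    ┃        
  ******++++++*   +                ┃        
             *  ...++              ┃        
━━━━━━━━━━━━━━━━━━━━━━━━━━━━━━━━━━━┛        
┃/* Initialize count */      ┃              
┃typedef struct {            ┃              
┃    int count;              ┃              
┗━━━━━━━━━━━━━━━━━━━━━━━━━━━━┛              
━━━━━━━━━━━━━━━━━━━━━━━━━━━━┛               
                                            
                                            
                                            
                                            
                                            


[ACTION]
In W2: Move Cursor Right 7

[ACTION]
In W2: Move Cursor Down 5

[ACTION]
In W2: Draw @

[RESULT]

━━━━━━━━━━━━━━━━━━━━━━━━━━━━━━━━━━━┓        
DrawingCanvas                      ┃        
───────────────────────────────────┨        
                                   ┃        
        ++++++*                    ┃        
        ++++++*                    ┃        
        ++++++*                    ┃        
  ******++++++*                    ┃        
  ****@*++++++*   +                ┃        
             *  ...++              ┃        
━━━━━━━━━━━━━━━━━━━━━━━━━━━━━━━━━━━┛        
┃/* Initialize count */      ┃              
┃typedef struct {            ┃              
┃    int count;              ┃              
┗━━━━━━━━━━━━━━━━━━━━━━━━━━━━┛              
━━━━━━━━━━━━━━━━━━━━━━━━━━━━┛               
                                            
                                            
                                            
                                            
                                            


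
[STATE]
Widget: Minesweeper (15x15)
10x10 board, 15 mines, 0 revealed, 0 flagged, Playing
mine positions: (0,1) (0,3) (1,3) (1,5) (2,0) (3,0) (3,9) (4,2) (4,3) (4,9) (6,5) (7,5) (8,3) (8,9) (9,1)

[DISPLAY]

■■■■■■■■■■     
■■■■■■■■■■     
■■■■■■■■■■     
■■■■■■■■■■     
■■■■■■■■■■     
■■■■■■■■■■     
■■■■■■■■■■     
■■■■■■■■■■     
■■■■■■■■■■     
■■■■■■■■■■     
               
               
               
               
               


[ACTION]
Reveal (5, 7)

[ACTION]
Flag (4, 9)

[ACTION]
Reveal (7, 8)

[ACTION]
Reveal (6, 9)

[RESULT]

■■■■■■1        
■■■■■■1        
■■■■211 11     
■■■■1   2■     
■■■■1   2⚑     
■■■■211 11     
■■■■■■2        
■■■■■■2 11     
■■■■211 1■     
■■■■1   1■     
               
               
               
               
               


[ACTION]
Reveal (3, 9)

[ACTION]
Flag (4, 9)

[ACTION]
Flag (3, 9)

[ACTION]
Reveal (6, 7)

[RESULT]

■✹■✹■■1        
■■■✹■✹1        
✹■■■211 11     
✹■■■1   2✹     
■■✹✹1   2✹     
■■■■211 11     
■■■■■✹2        
■■■■■✹2 11     
■■■✹211 1✹     
■✹■■1   1■     
               
               
               
               
               


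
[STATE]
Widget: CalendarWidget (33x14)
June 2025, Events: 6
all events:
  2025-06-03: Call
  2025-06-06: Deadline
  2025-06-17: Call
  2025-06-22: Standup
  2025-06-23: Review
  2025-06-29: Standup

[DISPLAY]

            June 2025            
Mo Tu We Th Fr Sa Su             
                   1             
 2  3*  4  5  6*  7  8           
 9 10 11 12 13 14 15             
16 17* 18 19 20 21 22*           
23* 24 25 26 27 28 29*           
30                               
                                 
                                 
                                 
                                 
                                 
                                 


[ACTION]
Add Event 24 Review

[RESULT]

            June 2025            
Mo Tu We Th Fr Sa Su             
                   1             
 2  3*  4  5  6*  7  8           
 9 10 11 12 13 14 15             
16 17* 18 19 20 21 22*           
23* 24* 25 26 27 28 29*          
30                               
                                 
                                 
                                 
                                 
                                 
                                 


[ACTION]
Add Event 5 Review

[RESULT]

            June 2025            
Mo Tu We Th Fr Sa Su             
                   1             
 2  3*  4  5*  6*  7  8          
 9 10 11 12 13 14 15             
16 17* 18 19 20 21 22*           
23* 24* 25 26 27 28 29*          
30                               
                                 
                                 
                                 
                                 
                                 
                                 


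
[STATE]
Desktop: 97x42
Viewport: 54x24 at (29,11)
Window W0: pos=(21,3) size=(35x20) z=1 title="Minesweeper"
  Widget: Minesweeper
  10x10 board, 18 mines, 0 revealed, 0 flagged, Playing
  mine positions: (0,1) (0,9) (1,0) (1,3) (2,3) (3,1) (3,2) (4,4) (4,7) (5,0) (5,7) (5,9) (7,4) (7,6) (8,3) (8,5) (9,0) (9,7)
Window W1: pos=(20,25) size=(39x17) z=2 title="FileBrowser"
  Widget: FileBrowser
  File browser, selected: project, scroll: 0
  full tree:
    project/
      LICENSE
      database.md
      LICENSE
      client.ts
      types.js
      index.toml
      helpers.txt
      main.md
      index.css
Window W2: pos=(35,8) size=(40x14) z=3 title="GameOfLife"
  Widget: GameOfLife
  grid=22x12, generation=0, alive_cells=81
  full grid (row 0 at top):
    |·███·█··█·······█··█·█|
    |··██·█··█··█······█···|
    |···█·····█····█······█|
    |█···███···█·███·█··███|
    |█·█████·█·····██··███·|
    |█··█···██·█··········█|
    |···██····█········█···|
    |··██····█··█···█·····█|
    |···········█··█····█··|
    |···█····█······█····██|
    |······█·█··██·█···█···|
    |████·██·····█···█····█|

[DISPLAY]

■■■   ┃Gen: 0                                ┃        
■■■   ┃··██·█··█··█······█···                ┃        
■■■   ┃···█·····█····█······█                ┃        
■■■   ┃█···███···█·███·█··███                ┃        
■■■   ┃█·█████·█·····██··███·                ┃        
      ┃█··█···██·█··········█                ┃        
      ┃···██····█········█···                ┃        
      ┃··██····█··█···█·····█                ┃        
      ┃···········█··█····█··                ┃        
      ┃···█····█······█····██                ┃        
      ┗━━━━━━━━━━━━━━━━━━━━━━━━━━━━━━━━━━━━━━┛        
━━━━━━━━━━━━━━━━━━━━━━━━━━┛                           
                                                      
                                                      
━━━━━━━━━━━━━━━━━━━━━━━━━━━━━┓                        
wser                         ┃                        
─────────────────────────────┨                        
oject/                       ┃                        
NSE                          ┃                        
base.md                      ┃                        
NSE                          ┃                        
nt.ts                        ┃                        
s.js                         ┃                        
x.toml                       ┃                        


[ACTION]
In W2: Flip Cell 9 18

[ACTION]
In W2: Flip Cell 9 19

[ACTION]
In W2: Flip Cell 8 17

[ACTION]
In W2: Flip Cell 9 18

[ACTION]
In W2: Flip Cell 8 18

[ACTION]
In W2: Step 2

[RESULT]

■■■   ┃Gen: 2                                ┃        
■■■   ┃·█·█····██·█········█·                ┃        
■■■   ┃···█··█····█·······█·█                ┃        
■■■   ┃······██·█··██····███·                ┃        
■■■   ┃█·█······█·······██···                ┃        
      ┃·█····█···█········█··                ┃        
      ┃··█·████·██·······██··                ┃        
      ┃··█·█····██····███·██·                ┃        
      ┃··█·█······██······█··                ┃        
      ┃·····██····█·····█···█                ┃        
      ┗━━━━━━━━━━━━━━━━━━━━━━━━━━━━━━━━━━━━━━┛        
━━━━━━━━━━━━━━━━━━━━━━━━━━┛                           
                                                      
                                                      
━━━━━━━━━━━━━━━━━━━━━━━━━━━━━┓                        
wser                         ┃                        
─────────────────────────────┨                        
oject/                       ┃                        
NSE                          ┃                        
base.md                      ┃                        
NSE                          ┃                        
nt.ts                        ┃                        
s.js                         ┃                        
x.toml                       ┃                        


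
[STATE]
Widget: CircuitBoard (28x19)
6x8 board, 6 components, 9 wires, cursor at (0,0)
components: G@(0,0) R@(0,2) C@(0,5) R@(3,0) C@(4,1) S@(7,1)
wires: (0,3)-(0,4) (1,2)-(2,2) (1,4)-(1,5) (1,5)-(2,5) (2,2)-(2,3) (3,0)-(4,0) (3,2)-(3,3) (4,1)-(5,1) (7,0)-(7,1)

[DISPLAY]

   0 1 2 3 4 5              
0  [G]      R   · ─ ·   C   
                            
1           ·       · ─ ·   
            │           │   
2           · ─ ·       ·   
                            
3   R       · ─ ·           
    │                       
4   ·   C                   
        │                   
5       ·                   
                            
6                           
                            
7   · ─ S                   
Cursor: (0,0)               
                            
                            


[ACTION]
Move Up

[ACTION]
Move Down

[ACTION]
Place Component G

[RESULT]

   0 1 2 3 4 5              
0   G       R   · ─ ·   C   
                            
1  [G]      ·       · ─ ·   
            │           │   
2           · ─ ·       ·   
                            
3   R       · ─ ·           
    │                       
4   ·   C                   
        │                   
5       ·                   
                            
6                           
                            
7   · ─ S                   
Cursor: (1,0)               
                            
                            


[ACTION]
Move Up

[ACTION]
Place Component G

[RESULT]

   0 1 2 3 4 5              
0  [G]      R   · ─ ·   C   
                            
1   G       ·       · ─ ·   
            │           │   
2           · ─ ·       ·   
                            
3   R       · ─ ·           
    │                       
4   ·   C                   
        │                   
5       ·                   
                            
6                           
                            
7   · ─ S                   
Cursor: (0,0)               
                            
                            


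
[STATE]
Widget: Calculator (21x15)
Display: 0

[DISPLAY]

                    0
┌───┬───┬───┬───┐    
│ 7 │ 8 │ 9 │ ÷ │    
├───┼───┼───┼───┤    
│ 4 │ 5 │ 6 │ × │    
├───┼───┼───┼───┤    
│ 1 │ 2 │ 3 │ - │    
├───┼───┼───┼───┤    
│ 0 │ . │ = │ + │    
├───┼───┼───┼───┤    
│ C │ MC│ MR│ M+│    
└───┴───┴───┴───┘    
                     
                     
                     


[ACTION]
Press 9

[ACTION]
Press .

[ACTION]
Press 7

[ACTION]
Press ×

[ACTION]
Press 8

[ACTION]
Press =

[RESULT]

                 77.6
┌───┬───┬───┬───┐    
│ 7 │ 8 │ 9 │ ÷ │    
├───┼───┼───┼───┤    
│ 4 │ 5 │ 6 │ × │    
├───┼───┼───┼───┤    
│ 1 │ 2 │ 3 │ - │    
├───┼───┼───┼───┤    
│ 0 │ . │ = │ + │    
├───┼───┼───┼───┤    
│ C │ MC│ MR│ M+│    
└───┴───┴───┴───┘    
                     
                     
                     


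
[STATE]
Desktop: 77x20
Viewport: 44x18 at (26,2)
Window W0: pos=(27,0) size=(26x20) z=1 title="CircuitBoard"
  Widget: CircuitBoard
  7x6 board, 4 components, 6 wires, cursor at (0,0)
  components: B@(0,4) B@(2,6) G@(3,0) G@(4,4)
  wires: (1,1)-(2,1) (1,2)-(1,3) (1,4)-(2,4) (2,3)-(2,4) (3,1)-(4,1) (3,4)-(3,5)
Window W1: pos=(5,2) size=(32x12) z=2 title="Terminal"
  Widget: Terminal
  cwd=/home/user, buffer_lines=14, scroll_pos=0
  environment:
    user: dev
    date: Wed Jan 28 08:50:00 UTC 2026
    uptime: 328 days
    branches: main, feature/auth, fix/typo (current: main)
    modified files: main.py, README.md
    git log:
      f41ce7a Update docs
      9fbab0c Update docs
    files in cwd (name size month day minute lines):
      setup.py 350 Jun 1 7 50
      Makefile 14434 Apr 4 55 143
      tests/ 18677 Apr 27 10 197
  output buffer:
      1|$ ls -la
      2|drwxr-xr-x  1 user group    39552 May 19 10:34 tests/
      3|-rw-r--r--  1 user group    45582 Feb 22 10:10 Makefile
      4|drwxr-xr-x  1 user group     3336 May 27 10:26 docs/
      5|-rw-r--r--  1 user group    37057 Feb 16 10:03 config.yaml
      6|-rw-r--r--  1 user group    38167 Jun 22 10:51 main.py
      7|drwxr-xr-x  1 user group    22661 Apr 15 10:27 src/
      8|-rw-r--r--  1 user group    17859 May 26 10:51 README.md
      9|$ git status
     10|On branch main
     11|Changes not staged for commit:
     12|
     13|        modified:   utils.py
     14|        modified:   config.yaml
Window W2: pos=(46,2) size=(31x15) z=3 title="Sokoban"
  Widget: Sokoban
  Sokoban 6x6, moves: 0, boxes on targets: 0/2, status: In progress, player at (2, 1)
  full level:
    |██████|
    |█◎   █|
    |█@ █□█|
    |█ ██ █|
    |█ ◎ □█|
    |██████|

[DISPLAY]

━━━━━━━━━━┓─────────┏━━━━━━━━━━━━━━━━━━━━━━━
          ┃3 4 5 6  ┃ Sokoban               
──────────┨         ┠───────────────────────
          ┃         ┃██████                 
roup    39┃   · ─ · ┃█◎   █                 
roup    45┃         ┃█@ █□█                 
roup     3┃       · ┃█ ██ █                 
roup    37┃         ┃█ ◎ □█                 
roup    38┃         ┃██████                 
roup    22┃         ┃Moves: 0  0/2          
roup    17┃         ┃                       
━━━━━━━━━━┛         ┃                       
 ┃5                 ┃                       
 ┃Cursor: (0,0)     ┃                       
 ┃                  ┗━━━━━━━━━━━━━━━━━━━━━━━
 ┃                        ┃                 
 ┃                        ┃                 
 ┗━━━━━━━━━━━━━━━━━━━━━━━━┛                 


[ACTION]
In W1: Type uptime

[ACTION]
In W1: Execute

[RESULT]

━━━━━━━━━━┓─────────┏━━━━━━━━━━━━━━━━━━━━━━━
          ┃3 4 5 6  ┃ Sokoban               
──────────┨         ┠───────────────────────
          ┃         ┃██████                 
or commit:┃   · ─ · ┃█◎   █                 
          ┃         ┃█@ █□█                 
utils.py  ┃       · ┃█ ██ █                 
config.yam┃         ┃█ ◎ □█                 
          ┃         ┃██████                 
          ┃         ┃Moves: 0  0/2          
          ┃         ┃                       
━━━━━━━━━━┛         ┃                       
 ┃5                 ┃                       
 ┃Cursor: (0,0)     ┃                       
 ┃                  ┗━━━━━━━━━━━━━━━━━━━━━━━
 ┃                        ┃                 
 ┃                        ┃                 
 ┗━━━━━━━━━━━━━━━━━━━━━━━━┛                 


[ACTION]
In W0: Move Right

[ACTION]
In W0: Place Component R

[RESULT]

━━━━━━━━━━┓─────────┏━━━━━━━━━━━━━━━━━━━━━━━
          ┃3 4 5 6  ┃ Sokoban               
──────────┨]        ┠───────────────────────
          ┃         ┃██████                 
or commit:┃   · ─ · ┃█◎   █                 
          ┃         ┃█@ █□█                 
utils.py  ┃       · ┃█ ██ █                 
config.yam┃         ┃█ ◎ □█                 
          ┃         ┃██████                 
          ┃         ┃Moves: 0  0/2          
          ┃         ┃                       
━━━━━━━━━━┛         ┃                       
 ┃5                 ┃                       
 ┃Cursor: (0,1)     ┃                       
 ┃                  ┗━━━━━━━━━━━━━━━━━━━━━━━
 ┃                        ┃                 
 ┃                        ┃                 
 ┗━━━━━━━━━━━━━━━━━━━━━━━━┛                 
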